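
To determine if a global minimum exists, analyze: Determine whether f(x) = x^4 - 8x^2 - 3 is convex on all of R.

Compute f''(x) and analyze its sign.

f(x) = x^4 - 8x^2 - 3
f'(x) = 4x^3 + -16x
f''(x) = 12x^2 + -16
f''(0) = -16 < 0, so not convex near x = 0
Therefore, f is not globally convex on R.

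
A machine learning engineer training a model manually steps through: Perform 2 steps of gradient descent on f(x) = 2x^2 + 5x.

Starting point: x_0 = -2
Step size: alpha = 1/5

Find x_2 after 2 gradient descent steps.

f(x) = 2x^2 + 5x, f'(x) = 4x + (5)
Step 1: f'(-2) = -3, x_1 = -2 - 1/5 * -3 = -7/5
Step 2: f'(-7/5) = -3/5, x_2 = -7/5 - 1/5 * -3/5 = -32/25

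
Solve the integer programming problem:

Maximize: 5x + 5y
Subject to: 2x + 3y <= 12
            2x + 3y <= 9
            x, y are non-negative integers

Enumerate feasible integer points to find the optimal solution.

Constraint 1: 2x + 3y <= 12
Constraint 2: 2x + 3y <= 9
Feasible x range (need y >= 0): 0 <= x <= min(12/2, 9/2) => x in {0, ..., 4}.
Enumerate feasible integer points row by row (the coefficient of y is 5 > 0, so for each x the largest feasible y gives the best value):
  x = 0: y <= min((12 - 2*0)/3, (9 - 2*0)/3) => y in {0, ..., 3}; best 5*0 + 5*3 = 15
  x = 1: y <= min((12 - 2*1)/3, (9 - 2*1)/3) => y in {0, ..., 2}; best 5*1 + 5*2 = 15
  x = 2: y <= min((12 - 2*2)/3, (9 - 2*2)/3) => y in {0, ..., 1}; best 5*2 + 5*1 = 15
  x = 3: y <= min((12 - 2*3)/3, (9 - 2*3)/3) => y in {0, ..., 1}; best 5*3 + 5*1 = 20
  x = 4: y <= min((12 - 2*4)/3, (9 - 2*4)/3) => y in {0}; best 5*4 + 5*0 = 20
The maximum 5x + 5y = 20 is achieved at x = 3, y = 1.
(The same value 20 is also attained at (4, 0).)
Check: 2*3 + 3*1 = 9 <= 12 and 2*3 + 3*1 = 9 <= 9.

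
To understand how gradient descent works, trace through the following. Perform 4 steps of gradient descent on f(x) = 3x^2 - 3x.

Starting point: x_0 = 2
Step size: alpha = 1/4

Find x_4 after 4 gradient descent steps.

f(x) = 3x^2 - 3x, f'(x) = 6x + (-3)
Step 1: f'(2) = 9, x_1 = 2 - 1/4 * 9 = -1/4
Step 2: f'(-1/4) = -9/2, x_2 = -1/4 - 1/4 * -9/2 = 7/8
Step 3: f'(7/8) = 9/4, x_3 = 7/8 - 1/4 * 9/4 = 5/16
Step 4: f'(5/16) = -9/8, x_4 = 5/16 - 1/4 * -9/8 = 19/32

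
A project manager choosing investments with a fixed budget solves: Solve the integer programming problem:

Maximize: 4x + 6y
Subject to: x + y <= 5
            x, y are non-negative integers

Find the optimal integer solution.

Objective: 4x + 6y, constraint: x + y <= 5
Coefficient of y is 6 > coefficient of x is 4, so allocate the entire budget to y.
Optimal: x = 0, y = 5, value = 30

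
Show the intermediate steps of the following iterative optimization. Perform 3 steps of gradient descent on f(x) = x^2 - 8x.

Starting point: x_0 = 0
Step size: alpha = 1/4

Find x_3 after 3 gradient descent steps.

f(x) = x^2 - 8x, f'(x) = 2x + (-8)
Step 1: f'(0) = -8, x_1 = 0 - 1/4 * -8 = 2
Step 2: f'(2) = -4, x_2 = 2 - 1/4 * -4 = 3
Step 3: f'(3) = -2, x_3 = 3 - 1/4 * -2 = 7/2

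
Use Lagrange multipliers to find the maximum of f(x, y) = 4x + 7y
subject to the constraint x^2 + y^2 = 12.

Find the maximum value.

Set up Lagrange conditions: grad f = lambda * grad g
  4 = 2*lambda*x
  7 = 2*lambda*y
From these: x/y = 4/7, so x = 4t, y = 7t for some t.
Substitute into constraint: (4t)^2 + (7t)^2 = 12
  t^2 * 65 = 12
  t = sqrt(12/65)
Maximum = 4*x + 7*y = (4^2 + 7^2)*t = 65 * sqrt(12/65) = sqrt(780)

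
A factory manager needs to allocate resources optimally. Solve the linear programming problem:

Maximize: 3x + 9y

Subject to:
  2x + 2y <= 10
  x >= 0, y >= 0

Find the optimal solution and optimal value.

The feasible region has vertices at [(0, 0), (5, 0), (0, 5)].
Checking objective 3x + 9y at each vertex:
  (0, 0): 3*0 + 9*0 = 0
  (5, 0): 3*5 + 9*0 = 15
  (0, 5): 3*0 + 9*5 = 45
Maximum is 45 at (0, 5).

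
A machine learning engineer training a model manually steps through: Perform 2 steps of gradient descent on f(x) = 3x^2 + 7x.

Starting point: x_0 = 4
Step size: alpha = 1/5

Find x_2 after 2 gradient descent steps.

f(x) = 3x^2 + 7x, f'(x) = 6x + (7)
Step 1: f'(4) = 31, x_1 = 4 - 1/5 * 31 = -11/5
Step 2: f'(-11/5) = -31/5, x_2 = -11/5 - 1/5 * -31/5 = -24/25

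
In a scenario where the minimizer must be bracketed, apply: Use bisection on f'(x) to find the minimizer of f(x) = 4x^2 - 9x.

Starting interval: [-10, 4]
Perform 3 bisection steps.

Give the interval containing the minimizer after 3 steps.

Finding critical point of f(x) = 4x^2 - 9x using bisection on f'(x) = 8x + -9.
f'(x) = 0 when x = 9/8.
Starting interval: [-10, 4]
Step 1: mid = -3, f'(mid) = -33, new interval = [-3, 4]
Step 2: mid = 1/2, f'(mid) = -5, new interval = [1/2, 4]
Step 3: mid = 9/4, f'(mid) = 9, new interval = [1/2, 9/4]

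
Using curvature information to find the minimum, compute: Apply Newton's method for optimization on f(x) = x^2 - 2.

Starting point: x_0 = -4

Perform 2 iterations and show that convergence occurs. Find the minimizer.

f(x) = x^2 - 2, f'(x) = 2x + (0), f''(x) = 2
Step 1: f'(-4) = -8, x_1 = -4 - -8/2 = 0
Step 2: f'(0) = 0, x_2 = 0 (converged)
Newton's method converges in 1 step for quadratics.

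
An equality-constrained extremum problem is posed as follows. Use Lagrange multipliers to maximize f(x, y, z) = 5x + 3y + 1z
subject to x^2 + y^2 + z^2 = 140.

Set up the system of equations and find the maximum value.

Lagrange conditions: 5 = 2*lambda*x, 3 = 2*lambda*y, 1 = 2*lambda*z
So x:5 = y:3 = z:1, i.e. x = 5t, y = 3t, z = 1t
Constraint: t^2*(5^2 + 3^2 + 1^2) = 140
  t^2 * 35 = 140  =>  t = sqrt(4)
Maximum = 5*5t + 3*3t + 1*1t = 35*sqrt(4) = 70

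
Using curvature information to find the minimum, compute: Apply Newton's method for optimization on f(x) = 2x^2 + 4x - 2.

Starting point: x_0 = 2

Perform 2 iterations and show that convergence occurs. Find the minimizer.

f(x) = 2x^2 + 4x - 2, f'(x) = 4x + (4), f''(x) = 4
Step 1: f'(2) = 12, x_1 = 2 - 12/4 = -1
Step 2: f'(-1) = 0, x_2 = -1 (converged)
Newton's method converges in 1 step for quadratics.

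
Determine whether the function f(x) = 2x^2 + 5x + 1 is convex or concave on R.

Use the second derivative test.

f(x) = 2x^2 + 5x + 1
f'(x) = 4x + 5
f''(x) = 4
Since f''(x) = 4 > 0 for all x, f is convex on R.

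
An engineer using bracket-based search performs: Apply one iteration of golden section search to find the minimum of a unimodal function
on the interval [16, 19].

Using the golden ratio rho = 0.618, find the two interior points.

Golden section search on [16, 19].
Golden ratio rho = 0.618 (approx).
Interior points:
  x_1 = 16 + (1-0.618)*3 = 17.1460
  x_2 = 16 + 0.618*3 = 17.8540
Compare f(x_1) and f(x_2) to determine which subinterval to keep.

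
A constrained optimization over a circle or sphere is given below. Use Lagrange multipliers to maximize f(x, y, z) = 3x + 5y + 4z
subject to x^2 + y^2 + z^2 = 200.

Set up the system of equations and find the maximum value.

Lagrange conditions: 3 = 2*lambda*x, 5 = 2*lambda*y, 4 = 2*lambda*z
So x:3 = y:5 = z:4, i.e. x = 3t, y = 5t, z = 4t
Constraint: t^2*(3^2 + 5^2 + 4^2) = 200
  t^2 * 50 = 200  =>  t = sqrt(4)
Maximum = 3*3t + 5*5t + 4*4t = 50*sqrt(4) = 100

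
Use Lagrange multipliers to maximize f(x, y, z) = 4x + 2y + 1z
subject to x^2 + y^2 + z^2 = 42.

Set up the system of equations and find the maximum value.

Lagrange conditions: 4 = 2*lambda*x, 2 = 2*lambda*y, 1 = 2*lambda*z
So x:4 = y:2 = z:1, i.e. x = 4t, y = 2t, z = 1t
Constraint: t^2*(4^2 + 2^2 + 1^2) = 42
  t^2 * 21 = 42  =>  t = sqrt(2)
Maximum = 4*4t + 2*2t + 1*1t = 21*sqrt(2) = sqrt(882)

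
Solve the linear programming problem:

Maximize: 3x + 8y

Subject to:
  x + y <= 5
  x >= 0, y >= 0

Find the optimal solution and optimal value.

The feasible region has vertices at [(0, 0), (5, 0), (0, 5)].
Checking objective 3x + 8y at each vertex:
  (0, 0): 3*0 + 8*0 = 0
  (5, 0): 3*5 + 8*0 = 15
  (0, 5): 3*0 + 8*5 = 40
Maximum is 40 at (0, 5).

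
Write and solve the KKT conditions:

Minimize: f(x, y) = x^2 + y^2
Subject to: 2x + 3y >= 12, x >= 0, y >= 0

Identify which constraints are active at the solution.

KKT conditions for min x^2 + y^2 s.t. 2x + 3y >= 12, x >= 0, y >= 0:
Stationarity: 2x = mu*2 + mu_x, 2y = mu*3 + mu_y, with mu, mu_x, mu_y >= 0
Complementary slackness: mu*(2x + 3y - 12) = 0, mu_x*x = 0, mu_y*y = 0
(0, 0) is infeasible (2*0 + 3*0 < 12), so if mu = 0 stationarity would force x = mu_x/2 >= 0, y = mu_y/2 >= 0 with mu_x*x = mu_y*y = 0, i.e. x = y = 0: contradiction. Hence mu > 0 and 2x + 3y = 12 is active.
Try x > 0, y > 0 (so mu_x = mu_y = 0): x = 2*mu/2, y = 3*mu/2
Substitute: 2*(2*mu/2) + 3*(3*mu/2) = 12
  mu*13/2 = 12 => mu = 24/13
x* = 24/13 > 0, y* = 36/13 > 0, consistent with mu_x = mu_y = 0.
f is convex and the constraints are linear, so this KKT point is the global minimum.
f* = 144/13
Active constraints: 2x + 3y >= 12 (holds with equality, mu = 24/13 > 0); x >= 0 and y >= 0 are inactive (mu_x = mu_y = 0).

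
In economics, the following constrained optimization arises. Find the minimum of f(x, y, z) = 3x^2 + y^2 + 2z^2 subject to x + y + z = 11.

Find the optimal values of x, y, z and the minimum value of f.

Using Lagrange multipliers on f = 3x^2 + y^2 + 2z^2 with constraint x + y + z = 11:
Conditions: 2*3*x = lambda, 2*1*y = lambda, 2*2*z = lambda
So x = lambda/6, y = lambda/2, z = lambda/4
Substituting into constraint: lambda * (11/12) = 11
lambda = 12
x = 2, y = 6, z = 3
Minimum value = 66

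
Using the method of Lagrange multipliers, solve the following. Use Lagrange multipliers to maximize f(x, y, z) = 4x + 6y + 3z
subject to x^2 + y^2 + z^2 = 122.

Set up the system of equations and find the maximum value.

Lagrange conditions: 4 = 2*lambda*x, 6 = 2*lambda*y, 3 = 2*lambda*z
So x:4 = y:6 = z:3, i.e. x = 4t, y = 6t, z = 3t
Constraint: t^2*(4^2 + 6^2 + 3^2) = 122
  t^2 * 61 = 122  =>  t = sqrt(2)
Maximum = 4*4t + 6*6t + 3*3t = 61*sqrt(2) = sqrt(7442)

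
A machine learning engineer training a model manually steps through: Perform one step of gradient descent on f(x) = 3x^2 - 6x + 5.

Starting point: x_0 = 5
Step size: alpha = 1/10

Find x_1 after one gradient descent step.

f(x) = 3x^2 - 6x + 5
f'(x) = 6x - 6
f'(5) = 6*5 + (-6) = 24
x_1 = x_0 - alpha * f'(x_0) = 5 - 1/10 * 24 = 13/5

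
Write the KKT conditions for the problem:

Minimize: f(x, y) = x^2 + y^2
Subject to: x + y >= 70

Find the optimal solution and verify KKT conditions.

KKT conditions for min x^2 + y^2 s.t. x + y >= 70:
Stationarity: 2x = mu, 2y = mu
So x = y = mu/2.
Complementary slackness: mu*(x + y - 70) = 0
Primal feasibility: x + y >= 70; dual feasibility: mu >= 0
If mu = 0 then x = y = 0, but 0 + 0 < 70 is infeasible, so the constraint is active.
Constraint active: x + y = 2*(mu/2) = 70 => mu = 70
x = y = 35, f = 2450
Verify: stationarity 2*35 = 70 = mu; primal 35 + 35 = 70 >= 70; dual mu = 70 >= 0; complementary slackness 70*(70 - 70) = 0. All KKT conditions hold.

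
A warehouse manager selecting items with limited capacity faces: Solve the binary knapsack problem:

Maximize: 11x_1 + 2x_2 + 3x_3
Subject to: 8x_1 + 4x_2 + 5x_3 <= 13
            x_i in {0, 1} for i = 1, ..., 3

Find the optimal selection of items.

Items: item 1 (v=11, w=8), item 2 (v=2, w=4), item 3 (v=3, w=5)
Capacity: 13
Checking all 8 subsets (w = total weight, v = total value):
  {}: w = 0, v = 0
  {1}: w = 8, v = 11
  {2}: w = 4, v = 2
  {3}: w = 5, v = 3
  {1, 2}: w = 12, v = 13
  {1, 3}: w = 13, v = 14
  {2, 3}: w = 9, v = 5
  {1, 2, 3}: w = 17 > 13, infeasible
Best feasible subset: items [1, 3]
Total weight: 13 <= 13, total value: 14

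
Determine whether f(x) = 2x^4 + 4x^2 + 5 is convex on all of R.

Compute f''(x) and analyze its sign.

f(x) = 2x^4 + 4x^2 + 5
f'(x) = 8x^3 + 8x
f''(x) = 24x^2 + 8
f''(x) = 24x^2 + 8 >= 8 > 0 for all x
Therefore, f is convex on R.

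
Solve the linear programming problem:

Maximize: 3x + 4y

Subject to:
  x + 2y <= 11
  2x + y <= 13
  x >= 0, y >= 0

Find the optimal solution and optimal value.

Feasible vertices: (0, 0), (0, 11/2), (5, 3), (13/2, 0)
Objective 3x + 4y at each:
  (0, 0): 0
  (0, 11/2): 22
  (5, 3): 27
  (13/2, 0): 39/2
Maximum is 27 at (5, 3).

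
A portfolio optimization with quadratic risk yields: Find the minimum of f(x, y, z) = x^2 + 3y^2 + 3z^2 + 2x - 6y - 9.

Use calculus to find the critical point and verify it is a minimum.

f(x,y,z) = x^2 + 3y^2 + 3z^2 + 2x - 6y - 9
df/dx = 2x + (2) = 0 => x = -1
df/dy = 6y + (-6) = 0 => y = 1
df/dz = 6z + (0) = 0 => z = 0
f(-1,1,0) = 1*(-1)^2 + 3*(1)^2 + 3*(0)^2 + 2*(-1) + -6*(1) + -9 = -13
Hessian is diagonal with entries 2, 6, 6 > 0, confirmed minimum.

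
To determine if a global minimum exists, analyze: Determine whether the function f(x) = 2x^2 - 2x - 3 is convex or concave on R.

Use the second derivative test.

f(x) = 2x^2 - 2x - 3
f'(x) = 4x - 2
f''(x) = 4
Since f''(x) = 4 > 0 for all x, f is convex on R.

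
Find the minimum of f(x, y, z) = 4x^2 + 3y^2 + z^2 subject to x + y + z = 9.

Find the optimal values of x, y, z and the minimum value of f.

Using Lagrange multipliers on f = 4x^2 + 3y^2 + z^2 with constraint x + y + z = 9:
Conditions: 2*4*x = lambda, 2*3*y = lambda, 2*1*z = lambda
So x = lambda/8, y = lambda/6, z = lambda/2
Substituting into constraint: lambda * (19/24) = 9
lambda = 216/19
x = 27/19, y = 36/19, z = 108/19
Minimum value = 972/19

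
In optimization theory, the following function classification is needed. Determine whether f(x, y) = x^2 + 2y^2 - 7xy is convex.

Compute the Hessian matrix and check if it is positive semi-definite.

f(x,y) = x^2 + 2y^2 - 7xy
Hessian H = [[2, -7], [-7, 4]]
trace(H) = 6, det(H) = -41
Eigenvalues: (6 +/- sqrt(200)) / 2 = 10.07, -4.071
Since not both eigenvalues positive, f is neither convex nor concave.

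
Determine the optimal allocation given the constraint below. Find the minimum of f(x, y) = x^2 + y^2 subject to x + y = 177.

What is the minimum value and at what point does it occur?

Substitute y = 177 - x into f(x,y) = x^2 + y^2:
g(x) = x^2 + (177 - x)^2 = 2x^2 - 354x + 31329
g'(x) = 4x - 354 = 0  =>  x = 177/2
y = 177 - 177/2 = 177/2
Minimum value = (177/2)^2 + (177/2)^2 = 31329/2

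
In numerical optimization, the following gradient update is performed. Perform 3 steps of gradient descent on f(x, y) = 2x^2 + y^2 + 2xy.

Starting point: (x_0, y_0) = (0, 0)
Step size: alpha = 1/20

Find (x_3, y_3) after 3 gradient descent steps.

f(x,y) = 2x^2 + y^2 + 2xy
grad_x = 4x + 2y, grad_y = 2y + 2x
Step 1: grad = (0, 0), (0, 0)
Step 2: grad = (0, 0), (0, 0)
Step 3: grad = (0, 0), (0, 0)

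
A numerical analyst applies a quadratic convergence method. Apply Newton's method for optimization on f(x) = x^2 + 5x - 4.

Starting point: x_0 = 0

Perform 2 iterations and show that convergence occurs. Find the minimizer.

f(x) = x^2 + 5x - 4, f'(x) = 2x + (5), f''(x) = 2
Step 1: f'(0) = 5, x_1 = 0 - 5/2 = -5/2
Step 2: f'(-5/2) = 0, x_2 = -5/2 (converged)
Newton's method converges in 1 step for quadratics.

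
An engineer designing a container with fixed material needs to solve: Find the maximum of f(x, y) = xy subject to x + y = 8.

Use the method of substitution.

Substitute y = 8 - x into f(x,y) = xy:
g(x) = x(8 - x) = 8x - x^2
g'(x) = 8 - 2x = 0  =>  x = 4
y = 8 - 4 = 4
Maximum value = 4 * 4 = 16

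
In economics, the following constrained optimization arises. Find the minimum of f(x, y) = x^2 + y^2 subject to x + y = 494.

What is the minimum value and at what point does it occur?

Substitute y = 494 - x into f(x,y) = x^2 + y^2:
g(x) = x^2 + (494 - x)^2 = 2x^2 - 988x + 244036
g'(x) = 4x - 988 = 0  =>  x = 247
y = 494 - 247 = 247
Minimum value = 247^2 + 247^2 = 122018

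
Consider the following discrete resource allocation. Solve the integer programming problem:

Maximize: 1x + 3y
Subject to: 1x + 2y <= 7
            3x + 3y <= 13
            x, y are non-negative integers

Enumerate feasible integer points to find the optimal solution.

Constraint 1: 1x + 2y <= 7
Constraint 2: 3x + 3y <= 13
Feasible x range (need y >= 0): 0 <= x <= min(7/1, 13/3) => x in {0, ..., 4}.
Enumerate feasible integer points row by row (the coefficient of y is 3 > 0, so for each x the largest feasible y gives the best value):
  x = 0: y <= min((7 - 1*0)/2, (13 - 3*0)/3) => y in {0, ..., 3}; best 1*0 + 3*3 = 9
  x = 1: y <= min((7 - 1*1)/2, (13 - 3*1)/3) => y in {0, ..., 3}; best 1*1 + 3*3 = 10
  x = 2: y <= min((7 - 1*2)/2, (13 - 3*2)/3) => y in {0, ..., 2}; best 1*2 + 3*2 = 8
  x = 3: y <= min((7 - 1*3)/2, (13 - 3*3)/3) => y in {0, ..., 1}; best 1*3 + 3*1 = 6
  x = 4: y <= min((7 - 1*4)/2, (13 - 3*4)/3) => y in {0}; best 1*4 + 3*0 = 4
The maximum 1x + 3y = 10 is achieved at x = 1, y = 3.
Check: 1*1 + 2*3 = 7 <= 7 and 3*1 + 3*3 = 12 <= 13.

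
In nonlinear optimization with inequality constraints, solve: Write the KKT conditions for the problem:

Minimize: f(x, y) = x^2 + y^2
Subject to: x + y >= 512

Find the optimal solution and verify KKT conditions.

KKT conditions for min x^2 + y^2 s.t. x + y >= 512:
Stationarity: 2x = mu, 2y = mu
So x = y = mu/2.
Complementary slackness: mu*(x + y - 512) = 0
Primal feasibility: x + y >= 512; dual feasibility: mu >= 0
If mu = 0 then x = y = 0, but 0 + 0 < 512 is infeasible, so the constraint is active.
Constraint active: x + y = 2*(mu/2) = 512 => mu = 512
x = y = 256, f = 131072
Verify: stationarity 2*256 = 512 = mu; primal 256 + 256 = 512 >= 512; dual mu = 512 >= 0; complementary slackness 512*(512 - 512) = 0. All KKT conditions hold.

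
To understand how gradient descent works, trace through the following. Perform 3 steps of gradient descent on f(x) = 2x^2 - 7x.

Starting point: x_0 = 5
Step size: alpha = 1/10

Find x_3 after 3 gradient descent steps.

f(x) = 2x^2 - 7x, f'(x) = 4x + (-7)
Step 1: f'(5) = 13, x_1 = 5 - 1/10 * 13 = 37/10
Step 2: f'(37/10) = 39/5, x_2 = 37/10 - 1/10 * 39/5 = 73/25
Step 3: f'(73/25) = 117/25, x_3 = 73/25 - 1/10 * 117/25 = 613/250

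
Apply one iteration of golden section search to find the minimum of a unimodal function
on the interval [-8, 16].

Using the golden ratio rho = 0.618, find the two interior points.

Golden section search on [-8, 16].
Golden ratio rho = 0.618 (approx).
Interior points:
  x_1 = -8 + (1-0.618)*24 = 1.1680
  x_2 = -8 + 0.618*24 = 6.8320
Compare f(x_1) and f(x_2) to determine which subinterval to keep.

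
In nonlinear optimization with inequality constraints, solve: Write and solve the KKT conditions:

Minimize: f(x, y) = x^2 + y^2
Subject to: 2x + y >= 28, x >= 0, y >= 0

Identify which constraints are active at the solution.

KKT conditions for min x^2 + y^2 s.t. 2x + 1y >= 28, x >= 0, y >= 0:
Stationarity: 2x = mu*2 + mu_x, 2y = mu*1 + mu_y, with mu, mu_x, mu_y >= 0
Complementary slackness: mu*(2x + y - 28) = 0, mu_x*x = 0, mu_y*y = 0
(0, 0) is infeasible (2*0 + 1*0 < 28), so if mu = 0 stationarity would force x = mu_x/2 >= 0, y = mu_y/2 >= 0 with mu_x*x = mu_y*y = 0, i.e. x = y = 0: contradiction. Hence mu > 0 and 2x + y = 28 is active.
Try x > 0, y > 0 (so mu_x = mu_y = 0): x = 2*mu/2, y = 1*mu/2
Substitute: 2*(2*mu/2) + 1*(1*mu/2) = 28
  mu*5/2 = 28 => mu = 56/5
x* = 56/5 > 0, y* = 28/5 > 0, consistent with mu_x = mu_y = 0.
f is convex and the constraints are linear, so this KKT point is the global minimum.
f* = 784/5
Active constraints: 2x + y >= 28 (holds with equality, mu = 56/5 > 0); x >= 0 and y >= 0 are inactive (mu_x = mu_y = 0).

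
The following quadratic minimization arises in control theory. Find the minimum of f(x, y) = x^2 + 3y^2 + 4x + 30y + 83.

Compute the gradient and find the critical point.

f(x,y) = x^2 + 3y^2 + 4x + 30y + 83
df/dx = 2x + (4) = 0  =>  x = -2
df/dy = 6y + (30) = 0  =>  y = -5
f(-2, -5) = 1*(-2)^2 + 3*(-5)^2 + 4*(-2) + 30*(-5) + 83 = 4
Hessian is diagonal with entries 2, 6 > 0, so this is a minimum.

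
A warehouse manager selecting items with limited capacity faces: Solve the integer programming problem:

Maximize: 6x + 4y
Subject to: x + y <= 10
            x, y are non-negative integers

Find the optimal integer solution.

Objective: 6x + 4y, constraint: x + y <= 10
Coefficient of x is 6 >= coefficient of y is 4, so allocate the entire budget to x.
Optimal: x = 10, y = 0, value = 60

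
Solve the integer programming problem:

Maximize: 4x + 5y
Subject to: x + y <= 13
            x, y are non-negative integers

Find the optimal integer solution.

Objective: 4x + 5y, constraint: x + y <= 13
Coefficient of y is 5 > coefficient of x is 4, so allocate the entire budget to y.
Optimal: x = 0, y = 13, value = 65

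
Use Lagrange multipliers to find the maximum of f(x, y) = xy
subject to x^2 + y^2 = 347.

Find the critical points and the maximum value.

Lagrange conditions: y = 2*lambda*x and x = 2*lambda*y
If x = 0 then y = 0, violating the constraint, so x, y != 0.
Dividing: y/x = x/y => x^2 = y^2 => y = x or y = -x
Constraint: 2x^2 = 347 => x^2 = 347/2 => x = +/-sqrt(347/2)
Critical points: (sqrt(347/2), sqrt(347/2)), (-sqrt(347/2), -sqrt(347/2)), (sqrt(347/2), -sqrt(347/2)), (-sqrt(347/2), sqrt(347/2))
  y = x:  xy = x^2 = 347/2  at (sqrt(347/2), sqrt(347/2)) and (-sqrt(347/2), -sqrt(347/2))
  y = -x: xy = -x^2 = -347/2 at (sqrt(347/2), -sqrt(347/2)) and (-sqrt(347/2), sqrt(347/2))
Maximum xy = 347/2 at (sqrt(347/2), sqrt(347/2)) and (-sqrt(347/2), -sqrt(347/2))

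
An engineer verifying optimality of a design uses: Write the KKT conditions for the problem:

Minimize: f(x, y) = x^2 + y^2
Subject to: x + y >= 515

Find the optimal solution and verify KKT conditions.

KKT conditions for min x^2 + y^2 s.t. x + y >= 515:
Stationarity: 2x = mu, 2y = mu
So x = y = mu/2.
Complementary slackness: mu*(x + y - 515) = 0
Primal feasibility: x + y >= 515; dual feasibility: mu >= 0
If mu = 0 then x = y = 0, but 0 + 0 < 515 is infeasible, so the constraint is active.
Constraint active: x + y = 2*(mu/2) = 515 => mu = 515
x = y = 515/2, f = 265225/2
Verify: stationarity 2*(515/2) = 515 = mu; primal 515/2 + 515/2 = 515 >= 515; dual mu = 515 >= 0; complementary slackness 515*(515 - 515) = 0. All KKT conditions hold.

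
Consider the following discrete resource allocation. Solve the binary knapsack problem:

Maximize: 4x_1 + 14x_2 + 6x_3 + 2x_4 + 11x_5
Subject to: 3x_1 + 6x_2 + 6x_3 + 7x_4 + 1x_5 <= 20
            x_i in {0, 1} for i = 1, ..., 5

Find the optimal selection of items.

Items: item 1 (v=4, w=3), item 2 (v=14, w=6), item 3 (v=6, w=6), item 4 (v=2, w=7), item 5 (v=11, w=1)
Capacity: 20
Checking all 32 subsets (w = total weight, v = total value):
  {}: w = 0, v = 0
  {1}: w = 3, v = 4
  {2}: w = 6, v = 14
  {3}: w = 6, v = 6
  {4}: w = 7, v = 2
  {5}: w = 1, v = 11
  {1, 2}: w = 9, v = 18
  {1, 3}: w = 9, v = 10
  {1, 4}: w = 10, v = 6
  {1, 5}: w = 4, v = 15
  {2, 3}: w = 12, v = 20
  {2, 4}: w = 13, v = 16
  {2, 5}: w = 7, v = 25
  {3, 4}: w = 13, v = 8
  {3, 5}: w = 7, v = 17
  {4, 5}: w = 8, v = 13
  {1, 2, 3}: w = 15, v = 24
  {1, 2, 4}: w = 16, v = 20
  {1, 2, 5}: w = 10, v = 29
  {1, 3, 4}: w = 16, v = 12
  {1, 3, 5}: w = 10, v = 21
  {1, 4, 5}: w = 11, v = 17
  {2, 3, 4}: w = 19, v = 22
  {2, 3, 5}: w = 13, v = 31
  {2, 4, 5}: w = 14, v = 27
  {3, 4, 5}: w = 14, v = 19
  {1, 2, 3, 4}: w = 22 > 20, infeasible
  {1, 2, 3, 5}: w = 16, v = 35
  {1, 2, 4, 5}: w = 17, v = 31
  {1, 3, 4, 5}: w = 17, v = 23
  {2, 3, 4, 5}: w = 20, v = 33
  {1, 2, 3, 4, 5}: w = 23 > 20, infeasible
Best feasible subset: items [1, 2, 3, 5]
Total weight: 16 <= 20, total value: 35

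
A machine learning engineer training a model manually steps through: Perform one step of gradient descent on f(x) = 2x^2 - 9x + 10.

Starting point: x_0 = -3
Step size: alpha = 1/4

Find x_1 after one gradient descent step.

f(x) = 2x^2 - 9x + 10
f'(x) = 4x - 9
f'(-3) = 4*-3 + (-9) = -21
x_1 = x_0 - alpha * f'(x_0) = -3 - 1/4 * -21 = 9/4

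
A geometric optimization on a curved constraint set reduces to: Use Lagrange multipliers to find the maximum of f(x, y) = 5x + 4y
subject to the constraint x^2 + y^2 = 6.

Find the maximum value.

Set up Lagrange conditions: grad f = lambda * grad g
  5 = 2*lambda*x
  4 = 2*lambda*y
From these: x/y = 5/4, so x = 5t, y = 4t for some t.
Substitute into constraint: (5t)^2 + (4t)^2 = 6
  t^2 * 41 = 6
  t = sqrt(6/41)
Maximum = 5*x + 4*y = (5^2 + 4^2)*t = 41 * sqrt(6/41) = sqrt(246)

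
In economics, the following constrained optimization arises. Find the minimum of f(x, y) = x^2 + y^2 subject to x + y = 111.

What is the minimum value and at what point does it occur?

Substitute y = 111 - x into f(x,y) = x^2 + y^2:
g(x) = x^2 + (111 - x)^2 = 2x^2 - 222x + 12321
g'(x) = 4x - 222 = 0  =>  x = 111/2
y = 111 - 111/2 = 111/2
Minimum value = (111/2)^2 + (111/2)^2 = 12321/2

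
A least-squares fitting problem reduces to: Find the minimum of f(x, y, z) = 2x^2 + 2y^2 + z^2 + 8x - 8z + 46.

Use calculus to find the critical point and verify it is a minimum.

f(x,y,z) = 2x^2 + 2y^2 + z^2 + 8x - 8z + 46
df/dx = 4x + (8) = 0 => x = -2
df/dy = 4y + (0) = 0 => y = 0
df/dz = 2z + (-8) = 0 => z = 4
f(-2,0,4) = 2*(-2)^2 + 2*(0)^2 + 1*(4)^2 + 8*(-2) + -8*(4) + 46 = 22
Hessian is diagonal with entries 4, 4, 2 > 0, confirmed minimum.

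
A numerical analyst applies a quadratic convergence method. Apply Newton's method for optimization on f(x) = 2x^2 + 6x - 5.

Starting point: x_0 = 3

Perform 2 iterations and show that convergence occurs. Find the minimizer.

f(x) = 2x^2 + 6x - 5, f'(x) = 4x + (6), f''(x) = 4
Step 1: f'(3) = 18, x_1 = 3 - 18/4 = -3/2
Step 2: f'(-3/2) = 0, x_2 = -3/2 (converged)
Newton's method converges in 1 step for quadratics.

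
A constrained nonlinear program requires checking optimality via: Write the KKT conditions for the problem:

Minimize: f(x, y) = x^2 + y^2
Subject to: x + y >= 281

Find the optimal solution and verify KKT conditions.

KKT conditions for min x^2 + y^2 s.t. x + y >= 281:
Stationarity: 2x = mu, 2y = mu
So x = y = mu/2.
Complementary slackness: mu*(x + y - 281) = 0
Primal feasibility: x + y >= 281; dual feasibility: mu >= 0
If mu = 0 then x = y = 0, but 0 + 0 < 281 is infeasible, so the constraint is active.
Constraint active: x + y = 2*(mu/2) = 281 => mu = 281
x = y = 281/2, f = 78961/2
Verify: stationarity 2*(281/2) = 281 = mu; primal 281/2 + 281/2 = 281 >= 281; dual mu = 281 >= 0; complementary slackness 281*(281 - 281) = 0. All KKT conditions hold.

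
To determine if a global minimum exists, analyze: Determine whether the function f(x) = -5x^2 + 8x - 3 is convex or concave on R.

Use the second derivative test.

f(x) = -5x^2 + 8x - 3
f'(x) = -10x + 8
f''(x) = -10
Since f''(x) = -10 < 0 for all x, f is concave on R.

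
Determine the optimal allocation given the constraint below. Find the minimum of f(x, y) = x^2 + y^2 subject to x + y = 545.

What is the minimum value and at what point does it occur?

Substitute y = 545 - x into f(x,y) = x^2 + y^2:
g(x) = x^2 + (545 - x)^2 = 2x^2 - 1090x + 297025
g'(x) = 4x - 1090 = 0  =>  x = 545/2
y = 545 - 545/2 = 545/2
Minimum value = (545/2)^2 + (545/2)^2 = 297025/2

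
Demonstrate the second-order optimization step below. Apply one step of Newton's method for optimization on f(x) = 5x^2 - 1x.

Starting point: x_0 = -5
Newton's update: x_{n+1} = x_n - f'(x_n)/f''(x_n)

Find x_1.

f(x) = 5x^2 - 1x
f'(x) = 10x + (-1), f''(x) = 10
Newton step: x_1 = x_0 - f'(x_0)/f''(x_0)
f'(-5) = -51
x_1 = -5 - -51/10 = 1/10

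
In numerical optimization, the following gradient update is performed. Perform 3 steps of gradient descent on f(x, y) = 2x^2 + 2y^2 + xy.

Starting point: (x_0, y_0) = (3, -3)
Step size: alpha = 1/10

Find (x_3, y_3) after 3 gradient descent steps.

f(x,y) = 2x^2 + 2y^2 + xy
grad_x = 4x + 1y, grad_y = 4y + 1x
Step 1: grad = (9, -9), (21/10, -21/10)
Step 2: grad = (63/10, -63/10), (147/100, -147/100)
Step 3: grad = (441/100, -441/100), (1029/1000, -1029/1000)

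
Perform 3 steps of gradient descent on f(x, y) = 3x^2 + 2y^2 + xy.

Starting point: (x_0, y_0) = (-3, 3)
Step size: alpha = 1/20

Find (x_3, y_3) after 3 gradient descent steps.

f(x,y) = 3x^2 + 2y^2 + xy
grad_x = 6x + 1y, grad_y = 4y + 1x
Step 1: grad = (-15, 9), (-9/4, 51/20)
Step 2: grad = (-219/20, 159/20), (-681/400, 861/400)
Step 3: grad = (-129/16, 2763/400), (-2079/1600, 14457/8000)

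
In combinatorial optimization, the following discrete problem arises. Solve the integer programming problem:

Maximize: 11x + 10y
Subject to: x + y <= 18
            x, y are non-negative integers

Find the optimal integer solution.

Objective: 11x + 10y, constraint: x + y <= 18
Coefficient of x is 11 >= coefficient of y is 10, so allocate the entire budget to x.
Optimal: x = 18, y = 0, value = 198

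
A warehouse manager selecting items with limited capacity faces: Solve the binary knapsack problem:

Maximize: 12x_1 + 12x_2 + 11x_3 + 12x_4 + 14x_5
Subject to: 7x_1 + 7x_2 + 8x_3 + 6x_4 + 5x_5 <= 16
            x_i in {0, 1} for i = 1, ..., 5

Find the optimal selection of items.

Items: item 1 (v=12, w=7), item 2 (v=12, w=7), item 3 (v=11, w=8), item 4 (v=12, w=6), item 5 (v=14, w=5)
Capacity: 16
Checking all 32 subsets (w = total weight, v = total value):
  {}: w = 0, v = 0
  {1}: w = 7, v = 12
  {2}: w = 7, v = 12
  {3}: w = 8, v = 11
  {4}: w = 6, v = 12
  {5}: w = 5, v = 14
  {1, 2}: w = 14, v = 24
  {1, 3}: w = 15, v = 23
  {1, 4}: w = 13, v = 24
  {1, 5}: w = 12, v = 26
  {2, 3}: w = 15, v = 23
  {2, 4}: w = 13, v = 24
  {2, 5}: w = 12, v = 26
  {3, 4}: w = 14, v = 23
  {3, 5}: w = 13, v = 25
  {4, 5}: w = 11, v = 26
  {1, 2, 3}: w = 22 > 16, infeasible
  {1, 2, 4}: w = 20 > 16, infeasible
  {1, 2, 5}: w = 19 > 16, infeasible
  {1, 3, 4}: w = 21 > 16, infeasible
  {1, 3, 5}: w = 20 > 16, infeasible
  {1, 4, 5}: w = 18 > 16, infeasible
  {2, 3, 4}: w = 21 > 16, infeasible
  {2, 3, 5}: w = 20 > 16, infeasible
  {2, 4, 5}: w = 18 > 16, infeasible
  {3, 4, 5}: w = 19 > 16, infeasible
  {1, 2, 3, 4}: w = 28 > 16, infeasible
  {1, 2, 3, 5}: w = 27 > 16, infeasible
  {1, 2, 4, 5}: w = 25 > 16, infeasible
  {1, 3, 4, 5}: w = 26 > 16, infeasible
  {2, 3, 4, 5}: w = 26 > 16, infeasible
  {1, 2, 3, 4, 5}: w = 33 > 16, infeasible
Best feasible subset: items [1, 5]
(The same value 26 is also attained by {2, 5}, {4, 5}.)
Total weight: 12 <= 16, total value: 26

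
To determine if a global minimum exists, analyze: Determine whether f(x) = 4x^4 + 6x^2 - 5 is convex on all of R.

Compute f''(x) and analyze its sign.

f(x) = 4x^4 + 6x^2 - 5
f'(x) = 16x^3 + 12x
f''(x) = 48x^2 + 12
f''(x) = 48x^2 + 12 >= 12 > 0 for all x
Therefore, f is convex on R.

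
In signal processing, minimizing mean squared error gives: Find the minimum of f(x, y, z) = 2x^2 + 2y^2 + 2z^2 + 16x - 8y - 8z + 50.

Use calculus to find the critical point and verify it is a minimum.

f(x,y,z) = 2x^2 + 2y^2 + 2z^2 + 16x - 8y - 8z + 50
df/dx = 4x + (16) = 0 => x = -4
df/dy = 4y + (-8) = 0 => y = 2
df/dz = 4z + (-8) = 0 => z = 2
f(-4,2,2) = 2*(-4)^2 + 2*(2)^2 + 2*(2)^2 + 16*(-4) + -8*(2) + -8*(2) + 50 = 2
Hessian is diagonal with entries 4, 4, 4 > 0, confirmed minimum.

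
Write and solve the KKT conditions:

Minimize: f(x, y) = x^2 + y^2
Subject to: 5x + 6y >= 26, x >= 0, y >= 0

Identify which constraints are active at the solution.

KKT conditions for min x^2 + y^2 s.t. 5x + 6y >= 26, x >= 0, y >= 0:
Stationarity: 2x = mu*5 + mu_x, 2y = mu*6 + mu_y, with mu, mu_x, mu_y >= 0
Complementary slackness: mu*(5x + 6y - 26) = 0, mu_x*x = 0, mu_y*y = 0
(0, 0) is infeasible (5*0 + 6*0 < 26), so if mu = 0 stationarity would force x = mu_x/2 >= 0, y = mu_y/2 >= 0 with mu_x*x = mu_y*y = 0, i.e. x = y = 0: contradiction. Hence mu > 0 and 5x + 6y = 26 is active.
Try x > 0, y > 0 (so mu_x = mu_y = 0): x = 5*mu/2, y = 6*mu/2
Substitute: 5*(5*mu/2) + 6*(6*mu/2) = 26
  mu*61/2 = 26 => mu = 52/61
x* = 130/61 > 0, y* = 156/61 > 0, consistent with mu_x = mu_y = 0.
f is convex and the constraints are linear, so this KKT point is the global minimum.
f* = 676/61
Active constraints: 5x + 6y >= 26 (holds with equality, mu = 52/61 > 0); x >= 0 and y >= 0 are inactive (mu_x = mu_y = 0).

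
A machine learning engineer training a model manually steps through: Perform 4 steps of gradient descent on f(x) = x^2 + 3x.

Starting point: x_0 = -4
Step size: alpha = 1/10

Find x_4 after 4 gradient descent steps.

f(x) = x^2 + 3x, f'(x) = 2x + (3)
Step 1: f'(-4) = -5, x_1 = -4 - 1/10 * -5 = -7/2
Step 2: f'(-7/2) = -4, x_2 = -7/2 - 1/10 * -4 = -31/10
Step 3: f'(-31/10) = -16/5, x_3 = -31/10 - 1/10 * -16/5 = -139/50
Step 4: f'(-139/50) = -64/25, x_4 = -139/50 - 1/10 * -64/25 = -631/250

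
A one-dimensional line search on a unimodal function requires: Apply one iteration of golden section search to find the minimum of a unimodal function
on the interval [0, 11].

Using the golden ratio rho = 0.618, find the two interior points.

Golden section search on [0, 11].
Golden ratio rho = 0.618 (approx).
Interior points:
  x_1 = 0 + (1-0.618)*11 = 4.2020
  x_2 = 0 + 0.618*11 = 6.7980
Compare f(x_1) and f(x_2) to determine which subinterval to keep.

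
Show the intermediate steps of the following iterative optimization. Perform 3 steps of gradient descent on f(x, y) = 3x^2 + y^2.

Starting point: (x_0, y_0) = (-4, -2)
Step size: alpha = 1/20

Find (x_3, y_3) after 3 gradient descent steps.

f(x,y) = 3x^2 + y^2
grad_x = 6x + 0y, grad_y = 2y + 0x
Step 1: grad = (-24, -4), (-14/5, -9/5)
Step 2: grad = (-84/5, -18/5), (-49/25, -81/50)
Step 3: grad = (-294/25, -81/25), (-343/250, -729/500)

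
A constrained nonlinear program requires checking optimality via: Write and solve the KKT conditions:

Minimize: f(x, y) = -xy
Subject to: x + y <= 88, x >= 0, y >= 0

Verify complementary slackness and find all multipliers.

Problem: min -xy s.t. x + y <= 88 (multiplier lambda), x >= 0 (mu_x), y >= 0 (mu_y)
KKT stationarity: -y + lambda - mu_x = 0, -x + lambda - mu_y = 0, with lambda, mu_x, mu_y >= 0
Complementary slackness: lambda*(x + y - 88) = 0, mu_x*x = 0, mu_y*y = 0
If lambda = 0: y = -mu_x <= 0 and x = -mu_y <= 0 force x = y = 0 with f = 0; but x = y = 44 is feasible with f = -1936 < 0, so this is not the minimum. Hence lambda > 0 and x + y = 88.
Try x > 0, y > 0 (so mu_x = mu_y = 0): y = lambda, x = lambda => x = y = lambda
x + y = 88 => 2*lambda = 88 => lambda = 44
x* = y* = 44 > 0, consistent with mu_x = mu_y = 0.
(Any feasible point with x = 0 or y = 0 has f = 0 > -1936, so the minimum is not on those boundaries.)
min(-xy) = -1936 (i.e. max xy = 1936)
Multipliers: lambda = 44, mu_x = 0, mu_y = 0
Complementary slackness: lambda*(x + y - 88) = 44*(44 + 44 - 88) = 0, mu_x*x = 0*44 = 0, mu_y*y = 0*44 = 0. Satisfied.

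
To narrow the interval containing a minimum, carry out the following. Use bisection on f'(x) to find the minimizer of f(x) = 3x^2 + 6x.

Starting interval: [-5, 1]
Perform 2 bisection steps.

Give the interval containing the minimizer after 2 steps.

Finding critical point of f(x) = 3x^2 + 6x using bisection on f'(x) = 6x + 6.
f'(x) = 0 when x = -1.
Starting interval: [-5, 1]
Step 1: mid = -2, f'(mid) = -6, new interval = [-2, 1]
Step 2: mid = -1/2, f'(mid) = 3, new interval = [-2, -1/2]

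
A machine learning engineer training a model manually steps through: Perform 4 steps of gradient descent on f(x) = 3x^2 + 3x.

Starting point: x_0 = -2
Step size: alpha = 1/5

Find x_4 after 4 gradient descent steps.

f(x) = 3x^2 + 3x, f'(x) = 6x + (3)
Step 1: f'(-2) = -9, x_1 = -2 - 1/5 * -9 = -1/5
Step 2: f'(-1/5) = 9/5, x_2 = -1/5 - 1/5 * 9/5 = -14/25
Step 3: f'(-14/25) = -9/25, x_3 = -14/25 - 1/5 * -9/25 = -61/125
Step 4: f'(-61/125) = 9/125, x_4 = -61/125 - 1/5 * 9/125 = -314/625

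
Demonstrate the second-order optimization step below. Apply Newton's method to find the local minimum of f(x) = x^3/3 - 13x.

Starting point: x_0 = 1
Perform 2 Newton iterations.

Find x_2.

f(x) = x^3/3 - 13x
f'(x) = x^2 - 13, f''(x) = 2x
Newton update: x_{n+1} = x_n - (x_n^2 - 13)/(2*x_n)
Step 1: x_0 = 1, f'=-12, f''=2, x_1 = 7
Step 2: x_1 = 7, f'=36, f''=14, x_2 = 31/7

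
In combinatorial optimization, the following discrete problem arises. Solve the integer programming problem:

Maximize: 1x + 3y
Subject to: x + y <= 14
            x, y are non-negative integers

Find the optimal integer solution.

Objective: 1x + 3y, constraint: x + y <= 14
Coefficient of y is 3 > coefficient of x is 1, so allocate the entire budget to y.
Optimal: x = 0, y = 14, value = 42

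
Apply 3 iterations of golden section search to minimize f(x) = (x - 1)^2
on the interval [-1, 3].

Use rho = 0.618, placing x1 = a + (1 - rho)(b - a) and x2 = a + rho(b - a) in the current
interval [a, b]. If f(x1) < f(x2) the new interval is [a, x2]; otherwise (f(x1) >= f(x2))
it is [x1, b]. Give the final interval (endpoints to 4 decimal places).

Golden section search for min of f(x) = (x - 1)^2 on [-1, 3].
Each step: x1 = a + (1 - rho)(b - a), x2 = a + rho(b - a); if f(x1) < f(x2) keep [a, x2], otherwise keep [x1, b].
Step 1: [-1.0000, 3.0000], x1=0.5280 (f=0.2228), x2=1.4720 (f=0.2228); f(x1) = f(x2) (tie, not '<') => keep [0.5280, 3.0000]
Step 2: [0.5280, 3.0000], x1=1.4723 (f=0.2231), x2=2.0557 (f=1.1145); f(x1) < f(x2) => keep [0.5280, 2.0557]
Step 3: [0.5280, 2.0557], x1=1.1116 (f=0.0125), x2=1.4721 (f=0.2229); f(x1) < f(x2) => keep [0.5280, 1.4721]
Final interval: [0.5280, 1.4721]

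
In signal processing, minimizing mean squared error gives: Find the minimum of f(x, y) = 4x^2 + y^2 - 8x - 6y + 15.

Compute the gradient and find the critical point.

f(x,y) = 4x^2 + y^2 - 8x - 6y + 15
df/dx = 8x + (-8) = 0  =>  x = 1
df/dy = 2y + (-6) = 0  =>  y = 3
f(1, 3) = 4*(1)^2 + 1*(3)^2 + -8*(1) + -6*(3) + 15 = 2
Hessian is diagonal with entries 8, 2 > 0, so this is a minimum.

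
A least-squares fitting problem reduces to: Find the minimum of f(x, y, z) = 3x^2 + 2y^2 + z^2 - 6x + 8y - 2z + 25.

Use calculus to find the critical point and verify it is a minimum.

f(x,y,z) = 3x^2 + 2y^2 + z^2 - 6x + 8y - 2z + 25
df/dx = 6x + (-6) = 0 => x = 1
df/dy = 4y + (8) = 0 => y = -2
df/dz = 2z + (-2) = 0 => z = 1
f(1,-2,1) = 3*(1)^2 + 2*(-2)^2 + 1*(1)^2 + -6*(1) + 8*(-2) + -2*(1) + 25 = 13
Hessian is diagonal with entries 6, 4, 2 > 0, confirmed minimum.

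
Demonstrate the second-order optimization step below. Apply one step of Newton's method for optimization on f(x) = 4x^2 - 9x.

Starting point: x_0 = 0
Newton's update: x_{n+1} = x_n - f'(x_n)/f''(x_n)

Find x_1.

f(x) = 4x^2 - 9x
f'(x) = 8x + (-9), f''(x) = 8
Newton step: x_1 = x_0 - f'(x_0)/f''(x_0)
f'(0) = -9
x_1 = 0 - -9/8 = 9/8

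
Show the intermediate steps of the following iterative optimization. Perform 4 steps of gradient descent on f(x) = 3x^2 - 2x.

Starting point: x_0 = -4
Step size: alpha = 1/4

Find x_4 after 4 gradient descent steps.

f(x) = 3x^2 - 2x, f'(x) = 6x + (-2)
Step 1: f'(-4) = -26, x_1 = -4 - 1/4 * -26 = 5/2
Step 2: f'(5/2) = 13, x_2 = 5/2 - 1/4 * 13 = -3/4
Step 3: f'(-3/4) = -13/2, x_3 = -3/4 - 1/4 * -13/2 = 7/8
Step 4: f'(7/8) = 13/4, x_4 = 7/8 - 1/4 * 13/4 = 1/16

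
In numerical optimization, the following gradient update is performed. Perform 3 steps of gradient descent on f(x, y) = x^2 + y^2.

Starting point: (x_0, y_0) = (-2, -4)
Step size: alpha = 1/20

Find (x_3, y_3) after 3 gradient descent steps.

f(x,y) = x^2 + y^2
grad_x = 2x + 0y, grad_y = 2y + 0x
Step 1: grad = (-4, -8), (-9/5, -18/5)
Step 2: grad = (-18/5, -36/5), (-81/50, -81/25)
Step 3: grad = (-81/25, -162/25), (-729/500, -729/250)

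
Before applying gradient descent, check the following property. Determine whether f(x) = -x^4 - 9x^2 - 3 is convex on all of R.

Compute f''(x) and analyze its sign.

f(x) = -x^4 - 9x^2 - 3
f'(x) = -4x^3 + -18x
f''(x) = -12x^2 + -18
f''(x) = -12x^2 + -18 <= -18 < 0 for all x
Therefore, f is concave on R.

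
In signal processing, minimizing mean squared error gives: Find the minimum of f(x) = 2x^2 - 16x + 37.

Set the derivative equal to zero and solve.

f(x) = 2x^2 - 16x + 37
f'(x) = 4x + (-16) = 0
x = 16/4 = 4
f(4) = 5
Since f''(x) = 4 > 0, this is a minimum.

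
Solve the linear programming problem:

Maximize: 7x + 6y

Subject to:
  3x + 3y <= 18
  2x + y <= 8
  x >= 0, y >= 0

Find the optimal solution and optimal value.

Feasible vertices: (0, 0), (0, 6), (2, 4), (4, 0)
Objective 7x + 6y at each:
  (0, 0): 0
  (0, 6): 36
  (2, 4): 38
  (4, 0): 28
Maximum is 38 at (2, 4).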